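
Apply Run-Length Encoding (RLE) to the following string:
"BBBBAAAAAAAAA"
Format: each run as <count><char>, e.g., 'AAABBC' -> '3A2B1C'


Scanning runs left to right:
  i=0: run of 'B' x 4 -> '4B'
  i=4: run of 'A' x 9 -> '9A'

RLE = 4B9A


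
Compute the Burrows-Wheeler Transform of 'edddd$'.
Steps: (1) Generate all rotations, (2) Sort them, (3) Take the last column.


Rotations (sorted):
  0: $edddd -> last char: d
  1: d$eddd -> last char: d
  2: dd$edd -> last char: d
  3: ddd$ed -> last char: d
  4: dddd$e -> last char: e
  5: edddd$ -> last char: $


BWT = dddde$


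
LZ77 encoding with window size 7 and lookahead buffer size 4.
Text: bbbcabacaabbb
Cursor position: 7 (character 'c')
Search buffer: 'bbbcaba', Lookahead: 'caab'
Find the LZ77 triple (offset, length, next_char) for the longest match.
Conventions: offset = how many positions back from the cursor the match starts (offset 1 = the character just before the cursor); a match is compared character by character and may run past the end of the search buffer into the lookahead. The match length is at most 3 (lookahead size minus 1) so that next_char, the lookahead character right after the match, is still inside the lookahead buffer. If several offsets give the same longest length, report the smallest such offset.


Try each offset into the search buffer:
  offset=1 (pos 6, char 'a'): match length 0
  offset=2 (pos 5, char 'b'): match length 0
  offset=3 (pos 4, char 'a'): match length 0
  offset=4 (pos 3, char 'c'): match length 2
  offset=5 (pos 2, char 'b'): match length 0
  offset=6 (pos 1, char 'b'): match length 0
  offset=7 (pos 0, char 'b'): match length 0
Longest match has length 2 at offset 4.
next_char = character at position 7 + 2 = 9 -> 'a'

Best match: offset=4, length=2 (matching 'ca' starting at position 3)
LZ77 triple: (4, 2, 'a')


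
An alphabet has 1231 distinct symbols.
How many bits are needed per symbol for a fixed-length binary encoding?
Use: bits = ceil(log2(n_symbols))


log2(1231) = 10.2656
Bracket: 2^10 = 1024 < 1231 <= 2^11 = 2048
So ceil(log2(1231)) = 11

bits = ceil(log2(1231)) = ceil(10.2656) = 11 bits


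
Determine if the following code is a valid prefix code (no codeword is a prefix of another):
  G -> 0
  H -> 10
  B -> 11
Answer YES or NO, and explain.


Checking each pair (does one codeword prefix another?):
  G='0' vs H='10': no prefix
  G='0' vs B='11': no prefix
  H='10' vs G='0': no prefix
  H='10' vs B='11': no prefix
  B='11' vs G='0': no prefix
  B='11' vs H='10': no prefix
No violation found over all pairs.

YES -- this is a valid prefix code. No codeword is a prefix of any other codeword.


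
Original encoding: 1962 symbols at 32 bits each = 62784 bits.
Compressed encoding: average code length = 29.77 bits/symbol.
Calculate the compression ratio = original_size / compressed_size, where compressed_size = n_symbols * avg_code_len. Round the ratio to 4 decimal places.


original_size = n_symbols * orig_bits = 1962 * 32 = 62784 bits
compressed_size = n_symbols * avg_code_len = 1962 * 29.77 = 58408.74 bits
ratio = original_size / compressed_size = 62784 / 58408.74 = 1.0749

Compression ratio = 1.0749


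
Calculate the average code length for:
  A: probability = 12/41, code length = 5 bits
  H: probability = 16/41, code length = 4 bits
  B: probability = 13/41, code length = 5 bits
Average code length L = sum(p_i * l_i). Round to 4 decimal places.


Weighted contributions p_i * l_i:
  A: (12/41) * 5 = 60/41
  H: (16/41) * 4 = 64/41
  B: (13/41) * 5 = 65/41
Sum = (60 + 64 + 65)/41 = 189/41

L = 189/41 = 4.6098 bits/symbol


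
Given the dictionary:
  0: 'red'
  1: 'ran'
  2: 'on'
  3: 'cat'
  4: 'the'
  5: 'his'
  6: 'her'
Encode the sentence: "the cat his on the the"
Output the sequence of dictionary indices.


Look up each word in the dictionary:
  'the' -> 4
  'cat' -> 3
  'his' -> 5
  'on' -> 2
  'the' -> 4
  'the' -> 4

Encoded: [4, 3, 5, 2, 4, 4]


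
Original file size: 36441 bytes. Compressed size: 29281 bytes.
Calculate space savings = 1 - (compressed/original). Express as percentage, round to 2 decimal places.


ratio = compressed/original = 29281/36441 = 0.803518
savings = 1 - ratio = 1 - 0.803518 = 0.196482
as a percentage: 0.196482 * 100 = 19.65%

Space savings = 1 - 29281/36441 = 19.65%


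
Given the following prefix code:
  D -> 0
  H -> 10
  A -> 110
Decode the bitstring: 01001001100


Decoding step by step:
Bits 0 -> D
Bits 10 -> H
Bits 0 -> D
Bits 10 -> H
Bits 0 -> D
Bits 110 -> A
Bits 0 -> D


Decoded message: DHDHDAD


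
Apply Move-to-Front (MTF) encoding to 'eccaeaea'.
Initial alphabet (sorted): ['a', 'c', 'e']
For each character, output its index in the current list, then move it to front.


MTF encoding:
'e': index 2 in ['a', 'c', 'e'] -> ['e', 'a', 'c']
'c': index 2 in ['e', 'a', 'c'] -> ['c', 'e', 'a']
'c': index 0 in ['c', 'e', 'a'] -> ['c', 'e', 'a']
'a': index 2 in ['c', 'e', 'a'] -> ['a', 'c', 'e']
'e': index 2 in ['a', 'c', 'e'] -> ['e', 'a', 'c']
'a': index 1 in ['e', 'a', 'c'] -> ['a', 'e', 'c']
'e': index 1 in ['a', 'e', 'c'] -> ['e', 'a', 'c']
'a': index 1 in ['e', 'a', 'c'] -> ['a', 'e', 'c']


Output: [2, 2, 0, 2, 2, 1, 1, 1]


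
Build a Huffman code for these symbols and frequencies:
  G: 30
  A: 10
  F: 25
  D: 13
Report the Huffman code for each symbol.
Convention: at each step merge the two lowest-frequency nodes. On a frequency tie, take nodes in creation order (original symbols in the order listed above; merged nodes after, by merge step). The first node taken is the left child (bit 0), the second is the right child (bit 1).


Huffman tree construction:
Step 1: Merge A(10) + D(13) = 23
Step 2: Merge (A+D)(23) + F(25) = 48
Step 3: Merge G(30) + ((A+D)+F)(48) = 78
Read each symbol's code off the tree from the root (left child = 0, right child = 1).

Codes:
  G: 0 (length 1)
  A: 100 (length 3)
  F: 11 (length 2)
  D: 101 (length 3)
Average code length: 149/78 = 1.9103 bits/symbol


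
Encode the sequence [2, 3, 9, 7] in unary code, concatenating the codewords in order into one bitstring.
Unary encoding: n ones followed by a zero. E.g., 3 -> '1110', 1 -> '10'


Encode each number as n ones followed by a terminating 0:
  2 -> 110 (3 bits)
  3 -> 1110 (4 bits)
  9 -> 1111111110 (10 bits)
  7 -> 11111110 (8 bits)
Total length = 3 + 4 + 10 + 8 = 25 bits.

Unary([2, 3, 9, 7]) = 1101110111111111011111110 (25 bits)


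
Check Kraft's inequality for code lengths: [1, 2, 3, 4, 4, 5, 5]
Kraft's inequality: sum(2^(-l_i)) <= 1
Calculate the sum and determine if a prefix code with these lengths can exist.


Sum = 2^(-1) + 2^(-2) + 2^(-3) + 2^(-4) + 2^(-4) + 2^(-5) + 2^(-5)
    = 0.5 + 0.25 + 0.125 + 0.0625 + 0.0625 + 0.03125 + 0.03125
    = 34/32 = 1.0625
Since 1.0625 > 1, Kraft's inequality is NOT satisfied.
A prefix code with these lengths CANNOT exist.

Kraft sum = 1.0625. Not satisfied.


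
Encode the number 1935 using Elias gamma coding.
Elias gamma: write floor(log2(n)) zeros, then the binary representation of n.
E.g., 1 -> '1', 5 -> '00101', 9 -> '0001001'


num_bits = floor(log2(1935)) + 1 = 11
leading_zeros = num_bits - 1 = 10
binary(1935) = 11110001111

Elias gamma(1935) = '0000000000' + '11110001111' = 000000000011110001111 (21 bits)


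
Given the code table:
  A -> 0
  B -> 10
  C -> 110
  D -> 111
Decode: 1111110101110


Decoding:
111 -> D
111 -> D
0 -> A
10 -> B
111 -> D
0 -> A


Result: DDABDA


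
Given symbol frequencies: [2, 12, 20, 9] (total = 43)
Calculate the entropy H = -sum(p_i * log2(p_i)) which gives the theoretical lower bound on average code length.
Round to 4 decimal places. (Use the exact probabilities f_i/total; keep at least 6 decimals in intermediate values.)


Per-symbol terms -p_i * log2(p_i) with p_i = f_i/43:
  p = 2/43 = 0.046512: log2(p) = -4.426265, -p*log2(p) = 0.205873
  p = 12/43 = 0.279070: log2(p) = -1.841302, -p*log2(p) = 0.513852
  p = 20/43 = 0.465116: log2(p) = -1.104337, -p*log2(p) = 0.513645
  p = 9/43 = 0.209302: log2(p) = -2.256340, -p*log2(p) = 0.472257
H = 0.205873 + 0.513852 + 0.513645 + 0.472257 = 1.705627

H = 1.7056 bits/symbol


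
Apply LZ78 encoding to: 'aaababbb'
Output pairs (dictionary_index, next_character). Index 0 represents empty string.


LZ78 encoding steps:
Dictionary: {0: ''}
Step 1: w='' (idx 0), next='a' -> output (0, 'a'), add 'a' as idx 1
Step 2: w='a' (idx 1), next='a' -> output (1, 'a'), add 'aa' as idx 2
Step 3: w='' (idx 0), next='b' -> output (0, 'b'), add 'b' as idx 3
Step 4: w='a' (idx 1), next='b' -> output (1, 'b'), add 'ab' as idx 4
Step 5: w='b' (idx 3), next='b' -> output (3, 'b'), add 'bb' as idx 5


Encoded: [(0, 'a'), (1, 'a'), (0, 'b'), (1, 'b'), (3, 'b')]


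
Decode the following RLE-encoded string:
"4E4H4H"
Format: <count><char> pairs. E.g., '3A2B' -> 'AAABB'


Expanding each <count><char> pair:
  4E -> 'EEEE'
  4H -> 'HHHH'
  4H -> 'HHHH'

Decoded = EEEEHHHHHHHH


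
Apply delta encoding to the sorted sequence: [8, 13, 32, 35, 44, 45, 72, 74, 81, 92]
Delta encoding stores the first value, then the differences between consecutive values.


First value: 8
Deltas:
  13 - 8 = 5
  32 - 13 = 19
  35 - 32 = 3
  44 - 35 = 9
  45 - 44 = 1
  72 - 45 = 27
  74 - 72 = 2
  81 - 74 = 7
  92 - 81 = 11


Delta encoded: [8, 5, 19, 3, 9, 1, 27, 2, 7, 11]


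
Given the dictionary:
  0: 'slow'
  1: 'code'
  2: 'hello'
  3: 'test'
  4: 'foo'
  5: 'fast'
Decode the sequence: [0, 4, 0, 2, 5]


Look up each index in the dictionary:
  0 -> 'slow'
  4 -> 'foo'
  0 -> 'slow'
  2 -> 'hello'
  5 -> 'fast'

Decoded: "slow foo slow hello fast"


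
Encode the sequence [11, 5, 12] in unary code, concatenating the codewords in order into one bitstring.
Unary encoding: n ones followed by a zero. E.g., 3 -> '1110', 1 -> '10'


Encode each number as n ones followed by a terminating 0:
  11 -> 111111111110 (12 bits)
  5 -> 111110 (6 bits)
  12 -> 1111111111110 (13 bits)
Total length = 12 + 6 + 13 = 31 bits.

Unary([11, 5, 12]) = 1111111111101111101111111111110 (31 bits)


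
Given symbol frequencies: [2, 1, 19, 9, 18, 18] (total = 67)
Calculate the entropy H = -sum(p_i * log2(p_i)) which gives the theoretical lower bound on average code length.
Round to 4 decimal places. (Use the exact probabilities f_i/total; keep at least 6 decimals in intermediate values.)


Per-symbol terms -p_i * log2(p_i) with p_i = f_i/67:
  p = 2/67 = 0.029851: log2(p) = -5.066089, -p*log2(p) = 0.151227
  p = 1/67 = 0.014925: log2(p) = -6.066089, -p*log2(p) = 0.090539
  p = 19/67 = 0.283582: log2(p) = -1.818162, -p*log2(p) = 0.515598
  p = 9/67 = 0.134328: log2(p) = -2.896164, -p*log2(p) = 0.389037
  p = 18/67 = 0.268657: log2(p) = -1.896164, -p*log2(p) = 0.509417
  p = 18/67 = 0.268657: log2(p) = -1.896164, -p*log2(p) = 0.509417
H = 0.151227 + 0.090539 + 0.515598 + 0.389037 + 0.509417 + 0.509417 = 2.165235

H = 2.1652 bits/symbol


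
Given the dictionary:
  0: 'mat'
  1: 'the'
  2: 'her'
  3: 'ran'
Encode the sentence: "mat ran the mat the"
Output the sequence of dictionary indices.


Look up each word in the dictionary:
  'mat' -> 0
  'ran' -> 3
  'the' -> 1
  'mat' -> 0
  'the' -> 1

Encoded: [0, 3, 1, 0, 1]


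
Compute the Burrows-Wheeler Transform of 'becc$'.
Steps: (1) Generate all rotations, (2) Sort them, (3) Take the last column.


Rotations (sorted):
  0: $becc -> last char: c
  1: becc$ -> last char: $
  2: c$bec -> last char: c
  3: cc$be -> last char: e
  4: ecc$b -> last char: b


BWT = c$ceb


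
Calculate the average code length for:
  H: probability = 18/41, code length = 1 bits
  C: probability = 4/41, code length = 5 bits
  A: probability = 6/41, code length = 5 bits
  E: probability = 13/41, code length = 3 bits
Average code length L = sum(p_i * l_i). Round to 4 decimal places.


Weighted contributions p_i * l_i:
  H: (18/41) * 1 = 18/41
  C: (4/41) * 5 = 20/41
  A: (6/41) * 5 = 30/41
  E: (13/41) * 3 = 39/41
Sum = (18 + 20 + 30 + 39)/41 = 107/41

L = 107/41 = 2.6098 bits/symbol


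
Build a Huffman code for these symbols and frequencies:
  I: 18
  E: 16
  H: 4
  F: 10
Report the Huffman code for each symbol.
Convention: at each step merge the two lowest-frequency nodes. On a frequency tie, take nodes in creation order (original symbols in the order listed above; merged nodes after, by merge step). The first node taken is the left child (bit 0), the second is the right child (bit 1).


Huffman tree construction:
Step 1: Merge H(4) + F(10) = 14
Step 2: Merge (H+F)(14) + E(16) = 30
Step 3: Merge I(18) + ((H+F)+E)(30) = 48
Read each symbol's code off the tree from the root (left child = 0, right child = 1).

Codes:
  I: 0 (length 1)
  E: 11 (length 2)
  H: 100 (length 3)
  F: 101 (length 3)
Average code length: 92/48 = 1.9167 bits/symbol


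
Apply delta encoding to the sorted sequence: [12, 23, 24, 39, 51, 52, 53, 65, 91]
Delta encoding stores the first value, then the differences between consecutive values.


First value: 12
Deltas:
  23 - 12 = 11
  24 - 23 = 1
  39 - 24 = 15
  51 - 39 = 12
  52 - 51 = 1
  53 - 52 = 1
  65 - 53 = 12
  91 - 65 = 26


Delta encoded: [12, 11, 1, 15, 12, 1, 1, 12, 26]


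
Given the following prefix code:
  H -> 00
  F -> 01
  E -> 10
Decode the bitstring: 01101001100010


Decoding step by step:
Bits 01 -> F
Bits 10 -> E
Bits 10 -> E
Bits 01 -> F
Bits 10 -> E
Bits 00 -> H
Bits 10 -> E


Decoded message: FEEFEHE


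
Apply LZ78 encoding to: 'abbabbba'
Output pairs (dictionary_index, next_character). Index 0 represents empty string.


LZ78 encoding steps:
Dictionary: {0: ''}
Step 1: w='' (idx 0), next='a' -> output (0, 'a'), add 'a' as idx 1
Step 2: w='' (idx 0), next='b' -> output (0, 'b'), add 'b' as idx 2
Step 3: w='b' (idx 2), next='a' -> output (2, 'a'), add 'ba' as idx 3
Step 4: w='b' (idx 2), next='b' -> output (2, 'b'), add 'bb' as idx 4
Step 5: w='ba' (idx 3), end of input -> output (3, '')


Encoded: [(0, 'a'), (0, 'b'), (2, 'a'), (2, 'b'), (3, '')]


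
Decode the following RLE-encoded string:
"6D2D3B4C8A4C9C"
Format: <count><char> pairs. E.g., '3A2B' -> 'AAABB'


Expanding each <count><char> pair:
  6D -> 'DDDDDD'
  2D -> 'DD'
  3B -> 'BBB'
  4C -> 'CCCC'
  8A -> 'AAAAAAAA'
  4C -> 'CCCC'
  9C -> 'CCCCCCCCC'

Decoded = DDDDDDDDBBBCCCCAAAAAAAACCCCCCCCCCCCC


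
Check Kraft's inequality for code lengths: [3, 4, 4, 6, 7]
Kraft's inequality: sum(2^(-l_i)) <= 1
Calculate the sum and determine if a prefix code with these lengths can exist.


Sum = 2^(-3) + 2^(-4) + 2^(-4) + 2^(-6) + 2^(-7)
    = 0.125 + 0.0625 + 0.0625 + 0.015625 + 0.0078125
    = 35/128 = 0.2734375
Since 0.2734375 <= 1, Kraft's inequality IS satisfied.
A prefix code with these lengths CAN exist.

Kraft sum = 0.2734375. Satisfied.


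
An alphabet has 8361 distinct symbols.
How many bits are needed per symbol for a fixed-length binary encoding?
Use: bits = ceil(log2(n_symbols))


log2(8361) = 13.0295
Bracket: 2^13 = 8192 < 8361 <= 2^14 = 16384
So ceil(log2(8361)) = 14

bits = ceil(log2(8361)) = ceil(13.0295) = 14 bits


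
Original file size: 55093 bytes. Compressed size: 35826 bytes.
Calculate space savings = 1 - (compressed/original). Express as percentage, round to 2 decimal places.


ratio = compressed/original = 35826/55093 = 0.650282
savings = 1 - ratio = 1 - 0.650282 = 0.349718
as a percentage: 0.349718 * 100 = 34.97%

Space savings = 1 - 35826/55093 = 34.97%


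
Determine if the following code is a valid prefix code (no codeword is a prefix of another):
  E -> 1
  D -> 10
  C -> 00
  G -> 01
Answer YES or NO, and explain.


Checking each pair (does one codeword prefix another?):
  E='1' vs D='10': prefix -- VIOLATION

NO -- this is NOT a valid prefix code. E (1) is a prefix of D (10).


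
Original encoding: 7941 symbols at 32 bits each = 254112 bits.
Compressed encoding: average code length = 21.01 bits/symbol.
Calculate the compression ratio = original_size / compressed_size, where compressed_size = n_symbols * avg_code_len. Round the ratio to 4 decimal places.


original_size = n_symbols * orig_bits = 7941 * 32 = 254112 bits
compressed_size = n_symbols * avg_code_len = 7941 * 21.01 = 166840.41 bits
ratio = original_size / compressed_size = 254112 / 166840.41 = 1.5231

Compression ratio = 1.5231


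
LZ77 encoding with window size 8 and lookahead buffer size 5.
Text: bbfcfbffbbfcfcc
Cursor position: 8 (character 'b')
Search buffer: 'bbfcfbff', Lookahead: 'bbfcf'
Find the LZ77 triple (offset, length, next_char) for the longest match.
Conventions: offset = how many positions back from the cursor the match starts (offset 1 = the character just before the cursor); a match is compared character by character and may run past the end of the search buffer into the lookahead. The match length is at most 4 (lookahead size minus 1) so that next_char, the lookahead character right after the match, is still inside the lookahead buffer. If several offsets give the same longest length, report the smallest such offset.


Try each offset into the search buffer:
  offset=1 (pos 7, char 'f'): match length 0
  offset=2 (pos 6, char 'f'): match length 0
  offset=3 (pos 5, char 'b'): match length 1
  offset=4 (pos 4, char 'f'): match length 0
  offset=5 (pos 3, char 'c'): match length 0
  offset=6 (pos 2, char 'f'): match length 0
  offset=7 (pos 1, char 'b'): match length 1
  offset=8 (pos 0, char 'b'): match length 4
Longest match has length 4 at offset 8.
next_char = character at position 8 + 4 = 12 -> 'f'

Best match: offset=8, length=4 (matching 'bbfc' starting at position 0)
LZ77 triple: (8, 4, 'f')


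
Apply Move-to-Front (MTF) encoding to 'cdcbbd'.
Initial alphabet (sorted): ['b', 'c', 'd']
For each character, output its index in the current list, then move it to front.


MTF encoding:
'c': index 1 in ['b', 'c', 'd'] -> ['c', 'b', 'd']
'd': index 2 in ['c', 'b', 'd'] -> ['d', 'c', 'b']
'c': index 1 in ['d', 'c', 'b'] -> ['c', 'd', 'b']
'b': index 2 in ['c', 'd', 'b'] -> ['b', 'c', 'd']
'b': index 0 in ['b', 'c', 'd'] -> ['b', 'c', 'd']
'd': index 2 in ['b', 'c', 'd'] -> ['d', 'b', 'c']


Output: [1, 2, 1, 2, 0, 2]


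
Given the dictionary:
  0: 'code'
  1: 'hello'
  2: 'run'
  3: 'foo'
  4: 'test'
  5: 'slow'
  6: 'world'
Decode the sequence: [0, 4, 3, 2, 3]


Look up each index in the dictionary:
  0 -> 'code'
  4 -> 'test'
  3 -> 'foo'
  2 -> 'run'
  3 -> 'foo'

Decoded: "code test foo run foo"


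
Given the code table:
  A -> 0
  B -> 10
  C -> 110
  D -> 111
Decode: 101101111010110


Decoding:
10 -> B
110 -> C
111 -> D
10 -> B
10 -> B
110 -> C


Result: BCDBBC


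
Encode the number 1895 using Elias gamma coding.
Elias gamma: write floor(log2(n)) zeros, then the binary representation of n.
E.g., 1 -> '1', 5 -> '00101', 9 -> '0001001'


num_bits = floor(log2(1895)) + 1 = 11
leading_zeros = num_bits - 1 = 10
binary(1895) = 11101100111

Elias gamma(1895) = '0000000000' + '11101100111' = 000000000011101100111 (21 bits)


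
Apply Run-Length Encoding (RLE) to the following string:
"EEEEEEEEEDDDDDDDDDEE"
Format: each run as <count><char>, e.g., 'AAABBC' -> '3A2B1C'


Scanning runs left to right:
  i=0: run of 'E' x 9 -> '9E'
  i=9: run of 'D' x 9 -> '9D'
  i=18: run of 'E' x 2 -> '2E'

RLE = 9E9D2E


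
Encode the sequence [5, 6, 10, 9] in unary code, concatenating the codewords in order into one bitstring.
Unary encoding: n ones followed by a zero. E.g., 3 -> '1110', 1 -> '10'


Encode each number as n ones followed by a terminating 0:
  5 -> 111110 (6 bits)
  6 -> 1111110 (7 bits)
  10 -> 11111111110 (11 bits)
  9 -> 1111111110 (10 bits)
Total length = 6 + 7 + 11 + 10 = 34 bits.

Unary([5, 6, 10, 9]) = 1111101111110111111111101111111110 (34 bits)


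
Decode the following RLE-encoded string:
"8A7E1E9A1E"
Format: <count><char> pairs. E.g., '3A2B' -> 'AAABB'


Expanding each <count><char> pair:
  8A -> 'AAAAAAAA'
  7E -> 'EEEEEEE'
  1E -> 'E'
  9A -> 'AAAAAAAAA'
  1E -> 'E'

Decoded = AAAAAAAAEEEEEEEEAAAAAAAAAE


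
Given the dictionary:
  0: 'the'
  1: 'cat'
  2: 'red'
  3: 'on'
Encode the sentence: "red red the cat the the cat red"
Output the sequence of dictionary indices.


Look up each word in the dictionary:
  'red' -> 2
  'red' -> 2
  'the' -> 0
  'cat' -> 1
  'the' -> 0
  'the' -> 0
  'cat' -> 1
  'red' -> 2

Encoded: [2, 2, 0, 1, 0, 0, 1, 2]


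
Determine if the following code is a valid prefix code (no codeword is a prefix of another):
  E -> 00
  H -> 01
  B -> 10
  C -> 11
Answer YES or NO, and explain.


Checking each pair (does one codeword prefix another?):
  E='00' vs H='01': no prefix
  E='00' vs B='10': no prefix
  E='00' vs C='11': no prefix
  H='01' vs E='00': no prefix
  H='01' vs B='10': no prefix
  H='01' vs C='11': no prefix
  B='10' vs E='00': no prefix
  B='10' vs H='01': no prefix
  B='10' vs C='11': no prefix
  C='11' vs E='00': no prefix
  C='11' vs H='01': no prefix
  C='11' vs B='10': no prefix
No violation found over all pairs.

YES -- this is a valid prefix code. No codeword is a prefix of any other codeword.


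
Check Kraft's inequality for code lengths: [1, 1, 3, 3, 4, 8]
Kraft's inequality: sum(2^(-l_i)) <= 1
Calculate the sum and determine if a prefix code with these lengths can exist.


Sum = 2^(-1) + 2^(-1) + 2^(-3) + 2^(-3) + 2^(-4) + 2^(-8)
    = 0.5 + 0.5 + 0.125 + 0.125 + 0.0625 + 0.00390625
    = 337/256 = 1.31640625
Since 1.31640625 > 1, Kraft's inequality is NOT satisfied.
A prefix code with these lengths CANNOT exist.

Kraft sum = 1.31640625. Not satisfied.


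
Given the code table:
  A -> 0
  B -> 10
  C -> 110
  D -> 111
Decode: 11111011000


Decoding:
111 -> D
110 -> C
110 -> C
0 -> A
0 -> A


Result: DCCAA


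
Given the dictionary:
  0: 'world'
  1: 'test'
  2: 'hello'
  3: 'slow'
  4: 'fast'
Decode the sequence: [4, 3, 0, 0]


Look up each index in the dictionary:
  4 -> 'fast'
  3 -> 'slow'
  0 -> 'world'
  0 -> 'world'

Decoded: "fast slow world world"


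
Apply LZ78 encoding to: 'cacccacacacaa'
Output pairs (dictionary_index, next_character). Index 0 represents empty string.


LZ78 encoding steps:
Dictionary: {0: ''}
Step 1: w='' (idx 0), next='c' -> output (0, 'c'), add 'c' as idx 1
Step 2: w='' (idx 0), next='a' -> output (0, 'a'), add 'a' as idx 2
Step 3: w='c' (idx 1), next='c' -> output (1, 'c'), add 'cc' as idx 3
Step 4: w='c' (idx 1), next='a' -> output (1, 'a'), add 'ca' as idx 4
Step 5: w='ca' (idx 4), next='c' -> output (4, 'c'), add 'cac' as idx 5
Step 6: w='a' (idx 2), next='c' -> output (2, 'c'), add 'ac' as idx 6
Step 7: w='a' (idx 2), next='a' -> output (2, 'a'), add 'aa' as idx 7


Encoded: [(0, 'c'), (0, 'a'), (1, 'c'), (1, 'a'), (4, 'c'), (2, 'c'), (2, 'a')]


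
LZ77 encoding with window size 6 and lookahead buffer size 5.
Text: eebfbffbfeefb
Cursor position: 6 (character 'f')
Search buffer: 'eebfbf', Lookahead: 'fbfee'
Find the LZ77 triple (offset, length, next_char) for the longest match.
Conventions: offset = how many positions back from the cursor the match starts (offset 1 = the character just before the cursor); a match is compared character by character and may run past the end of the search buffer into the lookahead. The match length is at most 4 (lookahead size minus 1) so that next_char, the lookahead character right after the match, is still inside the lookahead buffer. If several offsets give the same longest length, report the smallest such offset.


Try each offset into the search buffer:
  offset=1 (pos 5, char 'f'): match length 1
  offset=2 (pos 4, char 'b'): match length 0
  offset=3 (pos 3, char 'f'): match length 3
  offset=4 (pos 2, char 'b'): match length 0
  offset=5 (pos 1, char 'e'): match length 0
  offset=6 (pos 0, char 'e'): match length 0
Longest match has length 3 at offset 3.
next_char = character at position 6 + 3 = 9 -> 'e'

Best match: offset=3, length=3 (matching 'fbf' starting at position 3)
LZ77 triple: (3, 3, 'e')


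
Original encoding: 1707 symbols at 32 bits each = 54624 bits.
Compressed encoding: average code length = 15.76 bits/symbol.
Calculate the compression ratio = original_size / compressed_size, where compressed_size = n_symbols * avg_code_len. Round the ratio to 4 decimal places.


original_size = n_symbols * orig_bits = 1707 * 32 = 54624 bits
compressed_size = n_symbols * avg_code_len = 1707 * 15.76 = 26902.32 bits
ratio = original_size / compressed_size = 54624 / 26902.32 = 2.0305

Compression ratio = 2.0305


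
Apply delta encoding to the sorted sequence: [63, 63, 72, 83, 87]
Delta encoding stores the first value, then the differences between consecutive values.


First value: 63
Deltas:
  63 - 63 = 0
  72 - 63 = 9
  83 - 72 = 11
  87 - 83 = 4


Delta encoded: [63, 0, 9, 11, 4]


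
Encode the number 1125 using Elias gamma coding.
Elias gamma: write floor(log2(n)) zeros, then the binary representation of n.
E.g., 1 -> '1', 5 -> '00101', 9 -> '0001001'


num_bits = floor(log2(1125)) + 1 = 11
leading_zeros = num_bits - 1 = 10
binary(1125) = 10001100101

Elias gamma(1125) = '0000000000' + '10001100101' = 000000000010001100101 (21 bits)


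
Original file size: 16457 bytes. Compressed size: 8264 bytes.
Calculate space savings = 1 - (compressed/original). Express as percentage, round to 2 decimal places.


ratio = compressed/original = 8264/16457 = 0.502157
savings = 1 - ratio = 1 - 0.502157 = 0.497843
as a percentage: 0.497843 * 100 = 49.78%

Space savings = 1 - 8264/16457 = 49.78%


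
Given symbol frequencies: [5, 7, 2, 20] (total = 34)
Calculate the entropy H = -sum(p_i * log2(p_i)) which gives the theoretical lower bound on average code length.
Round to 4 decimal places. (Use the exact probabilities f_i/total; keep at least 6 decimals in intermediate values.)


Per-symbol terms -p_i * log2(p_i) with p_i = f_i/34:
  p = 5/34 = 0.147059: log2(p) = -2.765535, -p*log2(p) = 0.406696
  p = 7/34 = 0.205882: log2(p) = -2.280108, -p*log2(p) = 0.469434
  p = 2/34 = 0.058824: log2(p) = -4.087463, -p*log2(p) = 0.240439
  p = 20/34 = 0.588235: log2(p) = -0.765535, -p*log2(p) = 0.450315
H = 0.406696 + 0.469434 + 0.240439 + 0.450315 = 1.566884

H = 1.5669 bits/symbol


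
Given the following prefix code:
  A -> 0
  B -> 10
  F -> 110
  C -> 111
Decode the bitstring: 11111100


Decoding step by step:
Bits 111 -> C
Bits 111 -> C
Bits 0 -> A
Bits 0 -> A


Decoded message: CCAA


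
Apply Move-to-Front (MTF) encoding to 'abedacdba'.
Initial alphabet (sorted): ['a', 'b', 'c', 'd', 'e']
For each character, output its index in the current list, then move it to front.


MTF encoding:
'a': index 0 in ['a', 'b', 'c', 'd', 'e'] -> ['a', 'b', 'c', 'd', 'e']
'b': index 1 in ['a', 'b', 'c', 'd', 'e'] -> ['b', 'a', 'c', 'd', 'e']
'e': index 4 in ['b', 'a', 'c', 'd', 'e'] -> ['e', 'b', 'a', 'c', 'd']
'd': index 4 in ['e', 'b', 'a', 'c', 'd'] -> ['d', 'e', 'b', 'a', 'c']
'a': index 3 in ['d', 'e', 'b', 'a', 'c'] -> ['a', 'd', 'e', 'b', 'c']
'c': index 4 in ['a', 'd', 'e', 'b', 'c'] -> ['c', 'a', 'd', 'e', 'b']
'd': index 2 in ['c', 'a', 'd', 'e', 'b'] -> ['d', 'c', 'a', 'e', 'b']
'b': index 4 in ['d', 'c', 'a', 'e', 'b'] -> ['b', 'd', 'c', 'a', 'e']
'a': index 3 in ['b', 'd', 'c', 'a', 'e'] -> ['a', 'b', 'd', 'c', 'e']


Output: [0, 1, 4, 4, 3, 4, 2, 4, 3]


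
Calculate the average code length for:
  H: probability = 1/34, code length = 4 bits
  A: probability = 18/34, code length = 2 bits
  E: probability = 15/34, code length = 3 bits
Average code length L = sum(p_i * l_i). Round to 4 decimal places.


Weighted contributions p_i * l_i:
  H: (1/34) * 4 = 4/34
  A: (18/34) * 2 = 36/34
  E: (15/34) * 3 = 45/34
Sum = (4 + 36 + 45)/34 = 85/34

L = 85/34 = 2.5000 bits/symbol


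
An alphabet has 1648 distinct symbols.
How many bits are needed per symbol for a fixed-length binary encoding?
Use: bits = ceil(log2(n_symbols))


log2(1648) = 10.6865
Bracket: 2^10 = 1024 < 1648 <= 2^11 = 2048
So ceil(log2(1648)) = 11

bits = ceil(log2(1648)) = ceil(10.6865) = 11 bits


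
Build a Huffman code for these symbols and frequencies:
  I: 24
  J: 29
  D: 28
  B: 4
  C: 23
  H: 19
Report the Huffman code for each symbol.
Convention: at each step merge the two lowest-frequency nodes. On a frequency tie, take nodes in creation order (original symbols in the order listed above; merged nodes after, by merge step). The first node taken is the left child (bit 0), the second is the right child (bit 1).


Huffman tree construction:
Step 1: Merge B(4) + H(19) = 23
Step 2: Merge C(23) + (B+H)(23) = 46
Step 3: Merge I(24) + D(28) = 52
Step 4: Merge J(29) + (C+(B+H))(46) = 75
Step 5: Merge (I+D)(52) + (J+(C+(B+H)))(75) = 127
Read each symbol's code off the tree from the root (left child = 0, right child = 1).

Codes:
  I: 00 (length 2)
  J: 10 (length 2)
  D: 01 (length 2)
  B: 1110 (length 4)
  C: 110 (length 3)
  H: 1111 (length 4)
Average code length: 323/127 = 2.5433 bits/symbol


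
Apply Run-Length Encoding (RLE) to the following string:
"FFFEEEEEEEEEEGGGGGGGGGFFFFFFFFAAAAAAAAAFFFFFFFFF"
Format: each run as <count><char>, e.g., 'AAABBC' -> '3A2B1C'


Scanning runs left to right:
  i=0: run of 'F' x 3 -> '3F'
  i=3: run of 'E' x 10 -> '10E'
  i=13: run of 'G' x 9 -> '9G'
  i=22: run of 'F' x 8 -> '8F'
  i=30: run of 'A' x 9 -> '9A'
  i=39: run of 'F' x 9 -> '9F'

RLE = 3F10E9G8F9A9F


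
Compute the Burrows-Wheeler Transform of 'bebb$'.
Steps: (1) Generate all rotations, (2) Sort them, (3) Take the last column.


Rotations (sorted):
  0: $bebb -> last char: b
  1: b$beb -> last char: b
  2: bb$be -> last char: e
  3: bebb$ -> last char: $
  4: ebb$b -> last char: b


BWT = bbe$b


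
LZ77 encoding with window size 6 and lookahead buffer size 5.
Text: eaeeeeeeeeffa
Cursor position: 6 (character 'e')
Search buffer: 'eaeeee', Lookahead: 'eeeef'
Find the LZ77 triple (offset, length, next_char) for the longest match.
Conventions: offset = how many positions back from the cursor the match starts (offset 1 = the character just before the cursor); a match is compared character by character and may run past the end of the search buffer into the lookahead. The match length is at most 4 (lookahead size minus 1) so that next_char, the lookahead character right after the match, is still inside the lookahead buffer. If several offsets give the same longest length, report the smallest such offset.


Try each offset into the search buffer:
  offset=1 (pos 5, char 'e'): match length 4
  offset=2 (pos 4, char 'e'): match length 4
  offset=3 (pos 3, char 'e'): match length 4
  offset=4 (pos 2, char 'e'): match length 4
  offset=5 (pos 1, char 'a'): match length 0
  offset=6 (pos 0, char 'e'): match length 1
Longest match has length 4, found at offsets 1, 2, 3, 4; take the smallest, offset 1.
next_char = character at position 6 + 4 = 10 -> 'f'

Best match: offset=1, length=4 (matching 'eeee' starting at position 5)
LZ77 triple: (1, 4, 'f')


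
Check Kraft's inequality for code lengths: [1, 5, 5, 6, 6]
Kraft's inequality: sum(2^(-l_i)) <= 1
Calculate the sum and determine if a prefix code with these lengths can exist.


Sum = 2^(-1) + 2^(-5) + 2^(-5) + 2^(-6) + 2^(-6)
    = 0.5 + 0.03125 + 0.03125 + 0.015625 + 0.015625
    = 38/64 = 0.59375
Since 0.59375 <= 1, Kraft's inequality IS satisfied.
A prefix code with these lengths CAN exist.

Kraft sum = 0.59375. Satisfied.


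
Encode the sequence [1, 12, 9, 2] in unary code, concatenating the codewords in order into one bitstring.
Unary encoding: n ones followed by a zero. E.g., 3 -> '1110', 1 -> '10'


Encode each number as n ones followed by a terminating 0:
  1 -> 10 (2 bits)
  12 -> 1111111111110 (13 bits)
  9 -> 1111111110 (10 bits)
  2 -> 110 (3 bits)
Total length = 2 + 13 + 10 + 3 = 28 bits.

Unary([1, 12, 9, 2]) = 1011111111111101111111110110 (28 bits)


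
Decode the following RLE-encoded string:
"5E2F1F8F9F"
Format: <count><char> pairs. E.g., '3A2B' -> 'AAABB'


Expanding each <count><char> pair:
  5E -> 'EEEEE'
  2F -> 'FF'
  1F -> 'F'
  8F -> 'FFFFFFFF'
  9F -> 'FFFFFFFFF'

Decoded = EEEEEFFFFFFFFFFFFFFFFFFFF


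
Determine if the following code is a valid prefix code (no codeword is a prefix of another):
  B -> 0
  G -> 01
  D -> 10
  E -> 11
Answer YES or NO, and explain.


Checking each pair (does one codeword prefix another?):
  B='0' vs G='01': prefix -- VIOLATION

NO -- this is NOT a valid prefix code. B (0) is a prefix of G (01).


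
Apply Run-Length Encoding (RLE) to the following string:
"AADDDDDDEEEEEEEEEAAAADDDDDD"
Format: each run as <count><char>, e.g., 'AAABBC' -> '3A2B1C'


Scanning runs left to right:
  i=0: run of 'A' x 2 -> '2A'
  i=2: run of 'D' x 6 -> '6D'
  i=8: run of 'E' x 9 -> '9E'
  i=17: run of 'A' x 4 -> '4A'
  i=21: run of 'D' x 6 -> '6D'

RLE = 2A6D9E4A6D


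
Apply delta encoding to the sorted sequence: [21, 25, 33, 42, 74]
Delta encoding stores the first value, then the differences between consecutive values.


First value: 21
Deltas:
  25 - 21 = 4
  33 - 25 = 8
  42 - 33 = 9
  74 - 42 = 32


Delta encoded: [21, 4, 8, 9, 32]


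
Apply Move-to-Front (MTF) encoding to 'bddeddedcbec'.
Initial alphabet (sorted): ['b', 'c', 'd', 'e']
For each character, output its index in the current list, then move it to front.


MTF encoding:
'b': index 0 in ['b', 'c', 'd', 'e'] -> ['b', 'c', 'd', 'e']
'd': index 2 in ['b', 'c', 'd', 'e'] -> ['d', 'b', 'c', 'e']
'd': index 0 in ['d', 'b', 'c', 'e'] -> ['d', 'b', 'c', 'e']
'e': index 3 in ['d', 'b', 'c', 'e'] -> ['e', 'd', 'b', 'c']
'd': index 1 in ['e', 'd', 'b', 'c'] -> ['d', 'e', 'b', 'c']
'd': index 0 in ['d', 'e', 'b', 'c'] -> ['d', 'e', 'b', 'c']
'e': index 1 in ['d', 'e', 'b', 'c'] -> ['e', 'd', 'b', 'c']
'd': index 1 in ['e', 'd', 'b', 'c'] -> ['d', 'e', 'b', 'c']
'c': index 3 in ['d', 'e', 'b', 'c'] -> ['c', 'd', 'e', 'b']
'b': index 3 in ['c', 'd', 'e', 'b'] -> ['b', 'c', 'd', 'e']
'e': index 3 in ['b', 'c', 'd', 'e'] -> ['e', 'b', 'c', 'd']
'c': index 2 in ['e', 'b', 'c', 'd'] -> ['c', 'e', 'b', 'd']


Output: [0, 2, 0, 3, 1, 0, 1, 1, 3, 3, 3, 2]


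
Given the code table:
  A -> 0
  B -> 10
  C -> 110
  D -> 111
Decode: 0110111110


Decoding:
0 -> A
110 -> C
111 -> D
110 -> C


Result: ACDC


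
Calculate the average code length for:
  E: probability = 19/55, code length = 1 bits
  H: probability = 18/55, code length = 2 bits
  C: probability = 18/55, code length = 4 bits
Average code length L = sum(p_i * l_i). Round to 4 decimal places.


Weighted contributions p_i * l_i:
  E: (19/55) * 1 = 19/55
  H: (18/55) * 2 = 36/55
  C: (18/55) * 4 = 72/55
Sum = (19 + 36 + 72)/55 = 127/55

L = 127/55 = 2.3091 bits/symbol


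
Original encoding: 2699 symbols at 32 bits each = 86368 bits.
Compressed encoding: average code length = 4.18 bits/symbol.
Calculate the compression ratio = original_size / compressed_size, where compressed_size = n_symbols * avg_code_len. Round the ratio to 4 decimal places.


original_size = n_symbols * orig_bits = 2699 * 32 = 86368 bits
compressed_size = n_symbols * avg_code_len = 2699 * 4.18 = 11281.82 bits
ratio = original_size / compressed_size = 86368 / 11281.82 = 7.6555

Compression ratio = 7.6555


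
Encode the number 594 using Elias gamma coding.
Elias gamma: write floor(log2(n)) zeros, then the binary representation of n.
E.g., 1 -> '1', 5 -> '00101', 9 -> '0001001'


num_bits = floor(log2(594)) + 1 = 10
leading_zeros = num_bits - 1 = 9
binary(594) = 1001010010

Elias gamma(594) = '000000000' + '1001010010' = 0000000001001010010 (19 bits)


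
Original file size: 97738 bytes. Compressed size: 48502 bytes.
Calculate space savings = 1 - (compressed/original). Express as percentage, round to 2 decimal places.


ratio = compressed/original = 48502/97738 = 0.496245
savings = 1 - ratio = 1 - 0.496245 = 0.503755
as a percentage: 0.503755 * 100 = 50.38%

Space savings = 1 - 48502/97738 = 50.38%


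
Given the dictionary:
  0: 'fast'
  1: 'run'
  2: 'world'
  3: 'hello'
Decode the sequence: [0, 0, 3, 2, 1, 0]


Look up each index in the dictionary:
  0 -> 'fast'
  0 -> 'fast'
  3 -> 'hello'
  2 -> 'world'
  1 -> 'run'
  0 -> 'fast'

Decoded: "fast fast hello world run fast"


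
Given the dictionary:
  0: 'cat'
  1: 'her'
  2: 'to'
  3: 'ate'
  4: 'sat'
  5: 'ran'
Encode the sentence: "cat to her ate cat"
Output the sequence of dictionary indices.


Look up each word in the dictionary:
  'cat' -> 0
  'to' -> 2
  'her' -> 1
  'ate' -> 3
  'cat' -> 0

Encoded: [0, 2, 1, 3, 0]


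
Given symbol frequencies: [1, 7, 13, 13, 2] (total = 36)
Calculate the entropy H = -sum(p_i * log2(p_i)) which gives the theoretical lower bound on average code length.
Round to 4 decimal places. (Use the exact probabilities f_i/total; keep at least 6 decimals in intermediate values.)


Per-symbol terms -p_i * log2(p_i) with p_i = f_i/36:
  p = 1/36 = 0.027778: log2(p) = -5.169925, -p*log2(p) = 0.143609
  p = 7/36 = 0.194444: log2(p) = -2.362570, -p*log2(p) = 0.459389
  p = 13/36 = 0.361111: log2(p) = -1.469485, -p*log2(p) = 0.530647
  p = 13/36 = 0.361111: log2(p) = -1.469485, -p*log2(p) = 0.530647
  p = 2/36 = 0.055556: log2(p) = -4.169925, -p*log2(p) = 0.231663
H = 0.143609 + 0.459389 + 0.530647 + 0.530647 + 0.231663 = 1.895955

H = 1.896 bits/symbol


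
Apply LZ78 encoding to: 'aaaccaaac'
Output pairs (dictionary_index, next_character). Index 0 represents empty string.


LZ78 encoding steps:
Dictionary: {0: ''}
Step 1: w='' (idx 0), next='a' -> output (0, 'a'), add 'a' as idx 1
Step 2: w='a' (idx 1), next='a' -> output (1, 'a'), add 'aa' as idx 2
Step 3: w='' (idx 0), next='c' -> output (0, 'c'), add 'c' as idx 3
Step 4: w='c' (idx 3), next='a' -> output (3, 'a'), add 'ca' as idx 4
Step 5: w='aa' (idx 2), next='c' -> output (2, 'c'), add 'aac' as idx 5


Encoded: [(0, 'a'), (1, 'a'), (0, 'c'), (3, 'a'), (2, 'c')]


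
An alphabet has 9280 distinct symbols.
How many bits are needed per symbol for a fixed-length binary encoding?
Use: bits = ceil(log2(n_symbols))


log2(9280) = 13.1799
Bracket: 2^13 = 8192 < 9280 <= 2^14 = 16384
So ceil(log2(9280)) = 14

bits = ceil(log2(9280)) = ceil(13.1799) = 14 bits


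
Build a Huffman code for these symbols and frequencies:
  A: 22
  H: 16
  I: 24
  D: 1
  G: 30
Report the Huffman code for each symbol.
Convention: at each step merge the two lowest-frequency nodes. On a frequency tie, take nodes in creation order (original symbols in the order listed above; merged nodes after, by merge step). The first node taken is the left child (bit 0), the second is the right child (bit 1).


Huffman tree construction:
Step 1: Merge D(1) + H(16) = 17
Step 2: Merge (D+H)(17) + A(22) = 39
Step 3: Merge I(24) + G(30) = 54
Step 4: Merge ((D+H)+A)(39) + (I+G)(54) = 93
Read each symbol's code off the tree from the root (left child = 0, right child = 1).

Codes:
  A: 01 (length 2)
  H: 001 (length 3)
  I: 10 (length 2)
  D: 000 (length 3)
  G: 11 (length 2)
Average code length: 203/93 = 2.1828 bits/symbol


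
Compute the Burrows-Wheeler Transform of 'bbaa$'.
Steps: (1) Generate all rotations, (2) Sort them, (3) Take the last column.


Rotations (sorted):
  0: $bbaa -> last char: a
  1: a$bba -> last char: a
  2: aa$bb -> last char: b
  3: baa$b -> last char: b
  4: bbaa$ -> last char: $


BWT = aabb$


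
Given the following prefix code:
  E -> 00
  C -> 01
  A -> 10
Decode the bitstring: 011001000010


Decoding step by step:
Bits 01 -> C
Bits 10 -> A
Bits 01 -> C
Bits 00 -> E
Bits 00 -> E
Bits 10 -> A


Decoded message: CACEEA


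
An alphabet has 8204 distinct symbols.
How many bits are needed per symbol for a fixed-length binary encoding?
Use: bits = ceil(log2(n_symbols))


log2(8204) = 13.0021
Bracket: 2^13 = 8192 < 8204 <= 2^14 = 16384
So ceil(log2(8204)) = 14

bits = ceil(log2(8204)) = ceil(13.0021) = 14 bits


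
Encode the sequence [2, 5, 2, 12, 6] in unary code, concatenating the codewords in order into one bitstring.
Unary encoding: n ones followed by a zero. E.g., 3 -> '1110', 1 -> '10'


Encode each number as n ones followed by a terminating 0:
  2 -> 110 (3 bits)
  5 -> 111110 (6 bits)
  2 -> 110 (3 bits)
  12 -> 1111111111110 (13 bits)
  6 -> 1111110 (7 bits)
Total length = 3 + 6 + 3 + 13 + 7 = 32 bits.

Unary([2, 5, 2, 12, 6]) = 11011111011011111111111101111110 (32 bits)
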